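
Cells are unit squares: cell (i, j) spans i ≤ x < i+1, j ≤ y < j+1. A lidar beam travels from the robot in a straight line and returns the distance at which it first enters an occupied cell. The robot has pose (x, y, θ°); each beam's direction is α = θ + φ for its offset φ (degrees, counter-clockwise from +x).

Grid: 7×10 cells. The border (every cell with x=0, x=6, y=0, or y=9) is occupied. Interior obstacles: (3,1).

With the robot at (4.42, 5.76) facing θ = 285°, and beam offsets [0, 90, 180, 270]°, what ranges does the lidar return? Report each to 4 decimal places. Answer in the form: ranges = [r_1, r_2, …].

beam 1: φ=0°, α=285°
  cosα=0.2588 sinα=-0.9659 | (4,5) | tMaxX 2.2409 tMaxY 0.7868 | tΔX 3.8637 tΔY 1.0353
    t=0.7868 [y] (4,4)
    t=1.8221 [y] (4,3)
    t=2.2409 [x] (5,3)
    t=2.8574 [y] (5,2)
    t=3.8926 [y] (5,1)
    t=4.9279 [y] (5,0) — stop
  → r_1 = 4.9279
beam 2: φ=90°, α=15°
  cosα=0.9659 sinα=0.2588 | (4,5) | tMaxX 0.6005 tMaxY 0.9273 | tΔX 1.0353 tΔY 3.8637
    t=0.6005 [x] (5,5)
    t=0.9273 [y] (5,6)
    t=1.6357 [x] (6,6) — stop
  → r_2 = 1.6357
beam 3: φ=180°, α=105°
  cosα=-0.2588 sinα=0.9659 | (4,5) | tMaxX 1.6228 tMaxY 0.2485 | tΔX 3.8637 tΔY 1.0353
    t=0.2485 [y] (4,6)
    t=1.2837 [y] (4,7)
    t=1.6228 [x] (3,7)
    t=2.3190 [y] (3,8)
    t=3.3543 [y] (3,9) — stop
  → r_3 = 3.3543
beam 4: φ=270°, α=195°
  cosα=-0.9659 sinα=-0.2588 | (4,5) | tMaxX 0.4348 tMaxY 2.9364 | tΔX 1.0353 tΔY 3.8637
    t=0.4348 [x] (3,5)
    t=1.4701 [x] (2,5)
    t=2.5054 [x] (1,5)
    t=2.9364 [y] (1,4)
    t=3.5406 [x] (0,4) — stop
  → r_4 = 3.5406

ranges = [4.9279, 1.6357, 3.3543, 3.5406]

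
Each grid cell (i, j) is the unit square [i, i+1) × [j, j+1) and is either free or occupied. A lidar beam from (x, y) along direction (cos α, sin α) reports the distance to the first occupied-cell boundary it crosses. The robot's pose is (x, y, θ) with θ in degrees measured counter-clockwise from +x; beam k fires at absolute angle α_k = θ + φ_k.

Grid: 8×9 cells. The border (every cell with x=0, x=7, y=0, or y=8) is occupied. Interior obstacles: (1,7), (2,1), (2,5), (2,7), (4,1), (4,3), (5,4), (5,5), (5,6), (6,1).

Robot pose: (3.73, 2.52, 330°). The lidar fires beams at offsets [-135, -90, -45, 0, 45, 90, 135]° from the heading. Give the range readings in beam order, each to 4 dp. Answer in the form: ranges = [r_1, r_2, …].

ranges = [2.8263, 1.4600, 1.0432, 1.0400, 3.3854, 0.5543, 2.8205]

beam 1: φ=-135°, α=195°
  cosα=-0.9659 sinα=-0.2588 | (3,2) | tMaxX 0.7558 tMaxY 2.0091 | tΔX 1.0353 tΔY 3.8637
    t=0.7558 [x] (2,2)
    t=1.7910 [x] (1,2)
    t=2.0091 [y] (1,1)
    t=2.8263 [x] (0,1) — stop
  → r_1 = 2.8263
beam 2: φ=-90°, α=240°
  cosα=-0.5000 sinα=-0.8660 | (3,2) | tMaxX 1.4600 tMaxY 0.6004 | tΔX 2.0000 tΔY 1.1547
    t=0.6004 [y] (3,1)
    t=1.4600 [x] (2,1) — stop
  → r_2 = 1.4600
beam 3: φ=-45°, α=285°
  cosα=0.2588 sinα=-0.9659 | (3,2) | tMaxX 1.0432 tMaxY 0.5383 | tΔX 3.8637 tΔY 1.0353
    t=0.5383 [y] (3,1)
    t=1.0432 [x] (4,1) — stop
  → r_3 = 1.0432
beam 4: φ=0°, α=330°
  cosα=0.8660 sinα=-0.5000 | (3,2) | tMaxX 0.3118 tMaxY 1.0400 | tΔX 1.1547 tΔY 2.0000
    t=0.3118 [x] (4,2)
    t=1.0400 [y] (4,1) — stop
  → r_4 = 1.0400
beam 5: φ=45°, α=15°
  cosα=0.9659 sinα=0.2588 | (3,2) | tMaxX 0.2795 tMaxY 1.8546 | tΔX 1.0353 tΔY 3.8637
    t=0.2795 [x] (4,2)
    t=1.3148 [x] (5,2)
    t=1.8546 [y] (5,3)
    t=2.3501 [x] (6,3)
    t=3.3854 [x] (7,3) — stop
  → r_5 = 3.3854
beam 6: φ=90°, α=60°
  cosα=0.5000 sinα=0.8660 | (3,2) | tMaxX 0.5400 tMaxY 0.5543 | tΔX 2.0000 tΔY 1.1547
    t=0.5400 [x] (4,2)
    t=0.5543 [y] (4,3) — stop
  → r_6 = 0.5543
beam 7: φ=135°, α=105°
  cosα=-0.2588 sinα=0.9659 | (3,2) | tMaxX 2.8205 tMaxY 0.4969 | tΔX 3.8637 tΔY 1.0353
    t=0.4969 [y] (3,3)
    t=1.5322 [y] (3,4)
    t=2.5675 [y] (3,5)
    t=2.8205 [x] (2,5) — stop
  → r_7 = 2.8205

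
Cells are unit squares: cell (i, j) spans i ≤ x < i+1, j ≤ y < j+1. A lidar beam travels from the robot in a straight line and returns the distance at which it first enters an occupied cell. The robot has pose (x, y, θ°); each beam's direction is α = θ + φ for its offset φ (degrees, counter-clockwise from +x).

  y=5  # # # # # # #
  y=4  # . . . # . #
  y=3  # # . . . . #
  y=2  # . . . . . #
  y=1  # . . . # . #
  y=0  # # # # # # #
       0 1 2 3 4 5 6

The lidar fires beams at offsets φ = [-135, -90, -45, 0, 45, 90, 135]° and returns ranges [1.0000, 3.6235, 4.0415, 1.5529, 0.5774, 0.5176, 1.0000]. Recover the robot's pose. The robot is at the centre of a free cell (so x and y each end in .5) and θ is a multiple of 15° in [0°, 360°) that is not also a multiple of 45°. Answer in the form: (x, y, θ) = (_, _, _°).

The pose lattice has 17·16 = 272 candidates. Test each by forward raycasting.
  (2.5, 1.5, 60°): beam 1 = 0.5176 ≠ 1.0000 ✗
  (2.5, 1.5, 330°): beam 1 = 1.5529 ≠ 1.0000 ✗
  (3.5, 4.5, 330°): beam 1 = 1.9319 ≠ 1.0000 ✗
  (1.5, 2.5, 15°): beam 2 = 1.5529 ≠ 3.6235 ✗
  (1.5, 4.5, 120°): beam 1 = 4.6587 ≠ 1.0000 ✗
  …
  (2.5, 4.5, 15°): r_1=1.0000, r_2=3.6235, r_3=4.0415, r_4=1.5529, r_5=0.5774, r_6=0.5176, r_7=1.0000 — all match ✓
Only this pose fits every beam.

(x, y, θ) = (2.5, 4.5, 15°)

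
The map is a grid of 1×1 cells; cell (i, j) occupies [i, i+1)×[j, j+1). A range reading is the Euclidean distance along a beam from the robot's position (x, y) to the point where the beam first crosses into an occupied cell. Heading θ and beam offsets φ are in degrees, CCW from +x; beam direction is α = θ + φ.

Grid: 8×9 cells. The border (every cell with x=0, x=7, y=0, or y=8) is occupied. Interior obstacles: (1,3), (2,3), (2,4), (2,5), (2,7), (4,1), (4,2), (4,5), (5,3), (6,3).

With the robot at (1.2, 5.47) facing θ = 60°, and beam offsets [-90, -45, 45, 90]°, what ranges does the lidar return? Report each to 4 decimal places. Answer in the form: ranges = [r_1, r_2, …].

ranges = [0.9238, 0.8282, 0.7727, 0.2309]

beam 1: φ=-90°, α=330°
  dir = (cos 330°, sin 330°) = (0.8660, -0.5000); from cell (1,5)
  next x-line at t=0.9238, next y-line at t=0.9400; Δt_x=1.1547, Δt_y=2.0000
    x: enter (2,5) at t=0.9238 ← occupied
  → r_1 = 0.9238
beam 2: φ=-45°, α=15°
  dir = (cos 15°, sin 15°) = (0.9659, 0.2588); from cell (1,5)
  next x-line at t=0.8282, next y-line at t=2.0478; Δt_x=1.0353, Δt_y=3.8637
    x: enter (2,5) at t=0.8282 ← occupied
  → r_2 = 0.8282
beam 3: φ=45°, α=105°
  dir = (cos 105°, sin 105°) = (-0.2588, 0.9659); from cell (1,5)
  next x-line at t=0.7727, next y-line at t=0.5487; Δt_x=3.8637, Δt_y=1.0353
    y: enter (1,6) at t=0.5487
    x: enter (0,6) at t=0.7727 ← occupied
  → r_3 = 0.7727
beam 4: φ=90°, α=150°
  dir = (cos 150°, sin 150°) = (-0.8660, 0.5000); from cell (1,5)
  next x-line at t=0.2309, next y-line at t=1.0600; Δt_x=1.1547, Δt_y=2.0000
    x: enter (0,5) at t=0.2309 ← occupied
  → r_4 = 0.2309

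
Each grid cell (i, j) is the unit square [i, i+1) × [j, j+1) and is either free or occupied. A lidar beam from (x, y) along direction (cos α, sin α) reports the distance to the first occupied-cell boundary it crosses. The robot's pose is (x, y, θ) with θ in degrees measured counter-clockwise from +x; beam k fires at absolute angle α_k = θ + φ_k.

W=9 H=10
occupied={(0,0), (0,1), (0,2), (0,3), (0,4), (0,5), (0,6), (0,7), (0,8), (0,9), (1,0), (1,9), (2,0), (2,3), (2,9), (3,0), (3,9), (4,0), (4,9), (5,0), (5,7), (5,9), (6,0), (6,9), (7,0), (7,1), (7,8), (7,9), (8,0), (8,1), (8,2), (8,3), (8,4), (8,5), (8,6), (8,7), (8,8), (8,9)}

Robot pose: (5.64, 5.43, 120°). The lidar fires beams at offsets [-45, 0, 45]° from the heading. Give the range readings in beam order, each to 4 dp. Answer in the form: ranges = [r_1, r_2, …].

beam 1: φ=-45°, α=75°
  d=(0.2588,0.9659)  start (5,5)  tX=1.3909 tY=0.5901  stride 1/|dx|=3.8637 1/|dy|=1.0353
    cross y-line → (5,6), t=0.5901
    cross x-line → (6,6), t=1.3909
    cross y-line → (6,7), t=1.6254
    cross y-line → (6,8), t=2.6607
    cross y-line → (6,9), t=3.6959 (wall)
  → r_1 = 3.6959
beam 2: φ=0°, α=120°
  d=(-0.5000,0.8660)  start (5,5)  tX=1.2800 tY=0.6582  stride 1/|dx|=2.0000 1/|dy|=1.1547
    cross y-line → (5,6), t=0.6582
    cross x-line → (4,6), t=1.2800
    cross y-line → (4,7), t=1.8129
    cross y-line → (4,8), t=2.9676
    cross x-line → (3,8), t=3.2800
    cross y-line → (3,9), t=4.1223 (wall)
  → r_2 = 4.1223
beam 3: φ=45°, α=165°
  d=(-0.9659,0.2588)  start (5,5)  tX=0.6626 tY=2.2023  stride 1/|dx|=1.0353 1/|dy|=3.8637
    cross x-line → (4,5), t=0.6626
    cross x-line → (3,5), t=1.6979
    cross y-line → (3,6), t=2.2023
    cross x-line → (2,6), t=2.7331
    cross x-line → (1,6), t=3.7684
    cross x-line → (0,6), t=4.8037 (wall)
  → r_3 = 4.8037

ranges = [3.6959, 4.1223, 4.8037]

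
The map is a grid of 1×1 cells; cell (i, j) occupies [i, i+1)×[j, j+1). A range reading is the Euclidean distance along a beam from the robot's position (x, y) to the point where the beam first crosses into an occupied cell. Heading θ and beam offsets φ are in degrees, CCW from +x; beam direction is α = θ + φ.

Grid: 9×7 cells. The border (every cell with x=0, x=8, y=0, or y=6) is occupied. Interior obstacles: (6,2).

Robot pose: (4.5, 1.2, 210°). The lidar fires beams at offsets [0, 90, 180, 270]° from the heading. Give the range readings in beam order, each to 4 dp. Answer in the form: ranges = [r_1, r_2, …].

ranges = [0.4000, 0.2309, 1.7321, 5.5426]

beam 1: φ=0°, α=210°
  direction (-0.8660, -0.5000); cell (4,1); t to first gridline: x 0.5774, y 0.4000 (then +1.1547 / +2.0000)
    (4,0) via y @ 0.4000  # hit
  → r_1 = 0.4000
beam 2: φ=90°, α=300°
  direction (0.5000, -0.8660); cell (4,1); t to first gridline: x 1.0000, y 0.2309 (then +2.0000 / +1.1547)
    (4,0) via y @ 0.2309  # hit
  → r_2 = 0.2309
beam 3: φ=180°, α=30°
  direction (0.8660, 0.5000); cell (4,1); t to first gridline: x 0.5774, y 1.6000 (then +1.1547 / +2.0000)
    (5,1) via x @ 0.5774
    (5,2) via y @ 1.6000
    (6,2) via x @ 1.7321  # hit
  → r_3 = 1.7321
beam 4: φ=270°, α=120°
  direction (-0.5000, 0.8660); cell (4,1); t to first gridline: x 1.0000, y 0.9238 (then +2.0000 / +1.1547)
    (4,2) via y @ 0.9238
    (3,2) via x @ 1.0000
    (3,3) via y @ 2.0785
    (2,3) via x @ 3.0000
    (2,4) via y @ 3.2332
    (2,5) via y @ 4.3879
    (1,5) via x @ 5.0000
    (1,6) via y @ 5.5426  # hit
  → r_4 = 5.5426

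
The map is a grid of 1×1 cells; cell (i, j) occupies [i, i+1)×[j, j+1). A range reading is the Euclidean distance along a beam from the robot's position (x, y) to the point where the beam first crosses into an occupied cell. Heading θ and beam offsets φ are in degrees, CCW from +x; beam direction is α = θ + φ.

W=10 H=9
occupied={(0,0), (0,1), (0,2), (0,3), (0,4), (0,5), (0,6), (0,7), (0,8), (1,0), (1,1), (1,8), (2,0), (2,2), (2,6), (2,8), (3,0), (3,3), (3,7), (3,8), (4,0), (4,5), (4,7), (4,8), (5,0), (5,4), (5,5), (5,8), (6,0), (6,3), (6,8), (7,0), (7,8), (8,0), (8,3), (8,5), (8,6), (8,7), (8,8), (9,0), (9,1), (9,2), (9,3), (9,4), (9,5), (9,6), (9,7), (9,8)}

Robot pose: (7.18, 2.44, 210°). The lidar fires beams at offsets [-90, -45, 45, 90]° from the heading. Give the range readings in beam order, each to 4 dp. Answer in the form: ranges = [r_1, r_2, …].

ranges = [0.6466, 3.2922, 1.4908, 1.6628]

beam 1: φ=-90°, α=120°
  d=(-0.5000,0.8660)  start (7,2)  tX=0.3600 tY=0.6466  stride 1/|dx|=2.0000 1/|dy|=1.1547
    cross x-line → (6,2), t=0.3600
    cross y-line → (6,3), t=0.6466 (wall)
  → r_1 = 0.6466
beam 2: φ=-45°, α=165°
  d=(-0.9659,0.2588)  start (7,2)  tX=0.1863 tY=2.1637  stride 1/|dx|=1.0353 1/|dy|=3.8637
    cross x-line → (6,2), t=0.1863
    cross x-line → (5,2), t=1.2216
    cross y-line → (5,3), t=2.1637
    cross x-line → (4,3), t=2.2569
    cross x-line → (3,3), t=3.2922 (wall)
  → r_2 = 3.2922
beam 3: φ=45°, α=255°
  d=(-0.2588,-0.9659)  start (7,2)  tX=0.6955 tY=0.4555  stride 1/|dx|=3.8637 1/|dy|=1.0353
    cross y-line → (7,1), t=0.4555
    cross x-line → (6,1), t=0.6955
    cross y-line → (6,0), t=1.4908 (wall)
  → r_3 = 1.4908
beam 4: φ=90°, α=300°
  d=(0.5000,-0.8660)  start (7,2)  tX=1.6400 tY=0.5081  stride 1/|dx|=2.0000 1/|dy|=1.1547
    cross y-line → (7,1), t=0.5081
    cross x-line → (8,1), t=1.6400
    cross y-line → (8,0), t=1.6628 (wall)
  → r_4 = 1.6628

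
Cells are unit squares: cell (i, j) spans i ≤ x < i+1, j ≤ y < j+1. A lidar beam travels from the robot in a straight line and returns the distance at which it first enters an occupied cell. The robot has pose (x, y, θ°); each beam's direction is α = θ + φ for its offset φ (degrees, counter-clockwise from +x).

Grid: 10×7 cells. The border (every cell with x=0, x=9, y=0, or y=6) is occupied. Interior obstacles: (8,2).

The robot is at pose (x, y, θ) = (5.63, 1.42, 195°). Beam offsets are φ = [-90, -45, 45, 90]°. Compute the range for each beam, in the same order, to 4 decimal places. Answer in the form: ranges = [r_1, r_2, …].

beam 1: φ=-90°, α=105°
  dir = (cos 105°, sin 105°) = (-0.2588, 0.9659); from cell (5,1)
  next x-line at t=2.4341, next y-line at t=0.6005; Δt_x=3.8637, Δt_y=1.0353
    y: enter (5,2) at t=0.6005
    y: enter (5,3) at t=1.6357
    x: enter (4,3) at t=2.4341
    y: enter (4,4) at t=2.6710
    y: enter (4,5) at t=3.7063
    y: enter (4,6) at t=4.7416 ← occupied
  → r_1 = 4.7416
beam 2: φ=-45°, α=150°
  dir = (cos 150°, sin 150°) = (-0.8660, 0.5000); from cell (5,1)
  next x-line at t=0.7275, next y-line at t=1.1600; Δt_x=1.1547, Δt_y=2.0000
    x: enter (4,1) at t=0.7275
    y: enter (4,2) at t=1.1600
    x: enter (3,2) at t=1.8822
    x: enter (2,2) at t=3.0369
    y: enter (2,3) at t=3.1600
    x: enter (1,3) at t=4.1916
    y: enter (1,4) at t=5.1600
    x: enter (0,4) at t=5.3463 ← occupied
  → r_2 = 5.3463
beam 3: φ=45°, α=240°
  dir = (cos 240°, sin 240°) = (-0.5000, -0.8660); from cell (5,1)
  next x-line at t=1.2600, next y-line at t=0.4850; Δt_x=2.0000, Δt_y=1.1547
    y: enter (5,0) at t=0.4850 ← occupied
  → r_3 = 0.4850
beam 4: φ=90°, α=285°
  dir = (cos 285°, sin 285°) = (0.2588, -0.9659); from cell (5,1)
  next x-line at t=1.4296, next y-line at t=0.4348; Δt_x=3.8637, Δt_y=1.0353
    y: enter (5,0) at t=0.4348 ← occupied
  → r_4 = 0.4348

ranges = [4.7416, 5.3463, 0.4850, 0.4348]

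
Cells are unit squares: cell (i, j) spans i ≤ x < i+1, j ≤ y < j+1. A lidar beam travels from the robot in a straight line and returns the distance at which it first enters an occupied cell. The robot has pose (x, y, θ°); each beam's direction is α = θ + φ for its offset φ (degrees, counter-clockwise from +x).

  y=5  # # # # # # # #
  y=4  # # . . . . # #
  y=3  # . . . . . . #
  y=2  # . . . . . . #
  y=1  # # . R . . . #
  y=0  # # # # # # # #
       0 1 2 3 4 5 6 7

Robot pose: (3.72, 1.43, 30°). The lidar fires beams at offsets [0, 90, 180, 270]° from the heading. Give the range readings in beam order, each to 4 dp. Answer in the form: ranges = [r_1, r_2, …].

beam 1: φ=0°, α=30°
  d=(0.8660,0.5000)  start (3,1)  tX=0.3233 tY=1.1400  stride 1/|dx|=1.1547 1/|dy|=2.0000
    cross x-line → (4,1), t=0.3233
    cross y-line → (4,2), t=1.1400
    cross x-line → (5,2), t=1.4780
    cross x-line → (6,2), t=2.6327
    cross y-line → (6,3), t=3.1400
    cross x-line → (7,3), t=3.7874 (wall)
  → r_1 = 3.7874
beam 2: φ=90°, α=120°
  d=(-0.5000,0.8660)  start (3,1)  tX=1.4400 tY=0.6582  stride 1/|dx|=2.0000 1/|dy|=1.1547
    cross y-line → (3,2), t=0.6582
    cross x-line → (2,2), t=1.4400
    cross y-line → (2,3), t=1.8129
    cross y-line → (2,4), t=2.9676
    cross x-line → (1,4), t=3.4400 (wall)
  → r_2 = 3.4400
beam 3: φ=180°, α=210°
  d=(-0.8660,-0.5000)  start (3,1)  tX=0.8314 tY=0.8600  stride 1/|dx|=1.1547 1/|dy|=2.0000
    cross x-line → (2,1), t=0.8314
    cross y-line → (2,0), t=0.8600 (wall)
  → r_3 = 0.8600
beam 4: φ=270°, α=300°
  d=(0.5000,-0.8660)  start (3,1)  tX=0.5600 tY=0.4965  stride 1/|dx|=2.0000 1/|dy|=1.1547
    cross y-line → (3,0), t=0.4965 (wall)
  → r_4 = 0.4965

ranges = [3.7874, 3.4400, 0.8600, 0.4965]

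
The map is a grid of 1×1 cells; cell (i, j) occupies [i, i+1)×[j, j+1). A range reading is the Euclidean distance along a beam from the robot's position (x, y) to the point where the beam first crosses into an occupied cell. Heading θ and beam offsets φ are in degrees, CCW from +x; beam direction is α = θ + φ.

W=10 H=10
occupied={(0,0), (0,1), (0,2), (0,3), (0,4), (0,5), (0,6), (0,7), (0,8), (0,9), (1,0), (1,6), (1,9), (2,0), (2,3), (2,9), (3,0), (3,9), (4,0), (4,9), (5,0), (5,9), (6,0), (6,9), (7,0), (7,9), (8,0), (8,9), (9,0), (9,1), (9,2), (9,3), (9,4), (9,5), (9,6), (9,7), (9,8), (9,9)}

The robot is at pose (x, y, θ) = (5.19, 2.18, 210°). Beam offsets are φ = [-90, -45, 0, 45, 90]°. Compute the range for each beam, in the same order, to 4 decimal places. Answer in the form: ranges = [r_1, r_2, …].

beam 1: φ=-90°, α=120°
  d=(-0.5000,0.8660)  start (5,2)  tX=0.3800 tY=0.9469  stride 1/|dx|=2.0000 1/|dy|=1.1547
    cross x-line → (4,2), t=0.3800
    cross y-line → (4,3), t=0.9469
    cross y-line → (4,4), t=2.1016
    cross x-line → (3,4), t=2.3800
    cross y-line → (3,5), t=3.2563
    cross x-line → (2,5), t=4.3800
    cross y-line → (2,6), t=4.4110
    cross y-line → (2,7), t=5.5657
    cross x-line → (1,7), t=6.3800
    cross y-line → (1,8), t=6.7204
    cross y-line → (1,9), t=7.8751 (wall)
  → r_1 = 7.8751
beam 2: φ=-45°, α=165°
  d=(-0.9659,0.2588)  start (5,2)  tX=0.1967 tY=3.1682  stride 1/|dx|=1.0353 1/|dy|=3.8637
    cross x-line → (4,2), t=0.1967
    cross x-line → (3,2), t=1.2320
    cross x-line → (2,2), t=2.2673
    cross y-line → (2,3), t=3.1682 (wall)
  → r_2 = 3.1682
beam 3: φ=0°, α=210°
  d=(-0.8660,-0.5000)  start (5,2)  tX=0.2194 tY=0.3600  stride 1/|dx|=1.1547 1/|dy|=2.0000
    cross x-line → (4,2), t=0.2194
    cross y-line → (4,1), t=0.3600
    cross x-line → (3,1), t=1.3741
    cross y-line → (3,0), t=2.3600 (wall)
  → r_3 = 2.3600
beam 4: φ=45°, α=255°
  d=(-0.2588,-0.9659)  start (5,2)  tX=0.7341 tY=0.1863  stride 1/|dx|=3.8637 1/|dy|=1.0353
    cross y-line → (5,1), t=0.1863
    cross x-line → (4,1), t=0.7341
    cross y-line → (4,0), t=1.2216 (wall)
  → r_4 = 1.2216
beam 5: φ=90°, α=300°
  d=(0.5000,-0.8660)  start (5,2)  tX=1.6200 tY=0.2078  stride 1/|dx|=2.0000 1/|dy|=1.1547
    cross y-line → (5,1), t=0.2078
    cross y-line → (5,0), t=1.3625 (wall)
  → r_5 = 1.3625

ranges = [7.8751, 3.1682, 2.3600, 1.2216, 1.3625]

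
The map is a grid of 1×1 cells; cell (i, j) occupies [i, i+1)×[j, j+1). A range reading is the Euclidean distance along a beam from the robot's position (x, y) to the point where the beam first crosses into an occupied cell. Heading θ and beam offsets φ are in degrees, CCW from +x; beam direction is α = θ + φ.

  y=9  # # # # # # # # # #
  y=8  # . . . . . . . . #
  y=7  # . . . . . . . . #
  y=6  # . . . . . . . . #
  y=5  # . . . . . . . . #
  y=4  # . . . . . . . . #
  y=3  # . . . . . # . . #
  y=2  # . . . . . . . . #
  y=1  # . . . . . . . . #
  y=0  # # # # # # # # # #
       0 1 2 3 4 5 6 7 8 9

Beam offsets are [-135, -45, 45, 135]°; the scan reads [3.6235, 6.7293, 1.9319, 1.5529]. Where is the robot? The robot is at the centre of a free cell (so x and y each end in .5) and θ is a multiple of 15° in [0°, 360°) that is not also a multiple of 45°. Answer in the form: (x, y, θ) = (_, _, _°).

(x, y, θ) = (7.5, 5.5, 210°)

Candidates: 63 free-cell centres × 16 headings = 1008 poses. Raycast each; keep the one whose scan matches to 4 dp.
  (7.5, 2.5, 345°): beam 1 = 3.0000 ≠ 3.6235 ✗
  (8.5, 6.5, 105°): beam 1 = 0.5774 ≠ 3.6235 ✗
  (8.5, 7.5, 105°): beam 1 = 0.5774 ≠ 3.6235 ✗
  (2.5, 2.5, 210°): beam 1 = 6.7293 ≠ 3.6235 ✗
  …
  (7.5, 5.5, 210°): r_1=3.6235, r_2=6.7293, r_3=1.9319, r_4=1.5529 — all match ✓
No second candidate reproduces the full scan.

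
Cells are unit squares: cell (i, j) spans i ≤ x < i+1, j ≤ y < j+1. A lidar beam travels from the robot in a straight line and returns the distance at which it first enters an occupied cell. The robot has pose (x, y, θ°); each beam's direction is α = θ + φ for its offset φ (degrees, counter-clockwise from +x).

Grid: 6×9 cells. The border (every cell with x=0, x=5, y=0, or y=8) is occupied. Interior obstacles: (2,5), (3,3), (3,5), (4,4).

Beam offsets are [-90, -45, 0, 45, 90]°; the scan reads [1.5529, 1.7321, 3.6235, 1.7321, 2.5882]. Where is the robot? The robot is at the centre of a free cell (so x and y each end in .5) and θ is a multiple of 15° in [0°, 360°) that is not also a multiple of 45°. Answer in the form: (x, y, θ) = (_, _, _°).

(x, y, θ) = (1.5, 2.5, 345°)

Enumerate (i+0.5, j+0.5, θ) over the 24 free cells and 16 admissible headings. For each, cast all 5 beams and compare to the given ranges.
  (1.5, 7.5, 30°): beam 1 = 1.7321 ≠ 1.5529 ✗
  (4.5, 6.5, 120°): beam 1 = 0.5774 ≠ 1.5529 ✗
  (1.5, 4.5, 240°): beam 1 = 0.5774 ≠ 1.5529 ✗
  (1.5, 5.5, 150°): beam 1 = 2.8868 ≠ 1.5529 ✗
  …
  (1.5, 2.5, 345°): r_1=1.5529, r_2=1.7321, r_3=3.6235, r_4=1.7321, r_5=2.5882 — all match ✓
Only this pose fits every beam.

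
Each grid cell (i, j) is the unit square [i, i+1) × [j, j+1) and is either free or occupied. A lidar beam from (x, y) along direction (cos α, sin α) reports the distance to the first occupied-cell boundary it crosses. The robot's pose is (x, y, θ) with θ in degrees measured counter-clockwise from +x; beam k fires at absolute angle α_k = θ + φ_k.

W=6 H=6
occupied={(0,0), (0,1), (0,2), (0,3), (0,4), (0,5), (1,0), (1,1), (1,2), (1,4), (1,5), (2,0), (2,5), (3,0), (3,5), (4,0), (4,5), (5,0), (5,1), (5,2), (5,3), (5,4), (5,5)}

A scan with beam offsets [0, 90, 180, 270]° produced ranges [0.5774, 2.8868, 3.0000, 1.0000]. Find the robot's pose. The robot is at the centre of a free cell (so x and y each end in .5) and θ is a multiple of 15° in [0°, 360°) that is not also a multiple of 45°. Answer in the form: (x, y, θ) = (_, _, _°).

Enumerate (i+0.5, j+0.5, θ) over the 13 free cells and 16 admissible headings. For each, cast all 4 beams and compare to the given ranges.
  (2.5, 1.5, 150°): beam 2 = 0.5774 ≠ 2.8868 ✗
  (4.5, 4.5, 105°): beam 1 = 0.5176 ≠ 0.5774 ✗
  (2.5, 4.5, 150°): beam 2 = 1.7321 ≠ 2.8868 ✗
  …
  (3.5, 4.5, 120°): r_1=0.5774, r_2=2.8868, r_3=3.0000, r_4=1.0000 — all match ✓
No second candidate reproduces the full scan.

(x, y, θ) = (3.5, 4.5, 120°)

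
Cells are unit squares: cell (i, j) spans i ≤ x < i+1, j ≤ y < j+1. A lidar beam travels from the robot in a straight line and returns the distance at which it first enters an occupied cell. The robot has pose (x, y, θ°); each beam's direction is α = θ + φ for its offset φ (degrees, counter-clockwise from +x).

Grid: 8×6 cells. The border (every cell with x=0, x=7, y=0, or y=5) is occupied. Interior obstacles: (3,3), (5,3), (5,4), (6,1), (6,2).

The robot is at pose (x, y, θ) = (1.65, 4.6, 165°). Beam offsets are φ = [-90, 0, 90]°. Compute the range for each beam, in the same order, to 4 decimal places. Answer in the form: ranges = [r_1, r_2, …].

ranges = [0.4141, 0.6729, 2.5114]

beam 1: φ=-90°, α=75°
  cosα=0.2588 sinα=0.9659 | (1,4) | tMaxX 1.3523 tMaxY 0.4141 | tΔX 3.8637 tΔY 1.0353
    t=0.4141 [y] (1,5) — stop
  → r_1 = 0.4141
beam 2: φ=0°, α=165°
  cosα=-0.9659 sinα=0.2588 | (1,4) | tMaxX 0.6729 tMaxY 1.5455 | tΔX 1.0353 tΔY 3.8637
    t=0.6729 [x] (0,4) — stop
  → r_2 = 0.6729
beam 3: φ=90°, α=255°
  cosα=-0.2588 sinα=-0.9659 | (1,4) | tMaxX 2.5114 tMaxY 0.6212 | tΔX 3.8637 tΔY 1.0353
    t=0.6212 [y] (1,3)
    t=1.6564 [y] (1,2)
    t=2.5114 [x] (0,2) — stop
  → r_3 = 2.5114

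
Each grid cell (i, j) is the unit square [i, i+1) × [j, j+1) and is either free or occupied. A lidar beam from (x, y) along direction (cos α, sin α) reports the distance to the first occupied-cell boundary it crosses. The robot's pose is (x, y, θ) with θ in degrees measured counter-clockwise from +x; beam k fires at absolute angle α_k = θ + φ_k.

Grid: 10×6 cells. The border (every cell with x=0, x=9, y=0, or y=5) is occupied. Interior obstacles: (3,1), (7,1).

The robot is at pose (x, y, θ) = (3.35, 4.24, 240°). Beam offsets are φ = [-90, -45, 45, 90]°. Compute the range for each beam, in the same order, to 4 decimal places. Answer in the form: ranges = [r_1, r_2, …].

beam 1: φ=-90°, α=150°
  dir = (cos 150°, sin 150°) = (-0.8660, 0.5000); from cell (3,4)
  next x-line at t=0.4041, next y-line at t=1.5200; Δt_x=1.1547, Δt_y=2.0000
    x: enter (2,4) at t=0.4041
    y: enter (2,5) at t=1.5200 ← occupied
  → r_1 = 1.5200
beam 2: φ=-45°, α=195°
  dir = (cos 195°, sin 195°) = (-0.9659, -0.2588); from cell (3,4)
  next x-line at t=0.3623, next y-line at t=0.9273; Δt_x=1.0353, Δt_y=3.8637
    x: enter (2,4) at t=0.3623
    y: enter (2,3) at t=0.9273
    x: enter (1,3) at t=1.3976
    x: enter (0,3) at t=2.4329 ← occupied
  → r_2 = 2.4329
beam 3: φ=45°, α=285°
  dir = (cos 285°, sin 285°) = (0.2588, -0.9659); from cell (3,4)
  next x-line at t=2.5114, next y-line at t=0.2485; Δt_x=3.8637, Δt_y=1.0353
    y: enter (3,3) at t=0.2485
    y: enter (3,2) at t=1.2837
    y: enter (3,1) at t=2.3190 ← occupied
  → r_3 = 2.3190
beam 4: φ=90°, α=330°
  dir = (cos 330°, sin 330°) = (0.8660, -0.5000); from cell (3,4)
  next x-line at t=0.7506, next y-line at t=0.4800; Δt_x=1.1547, Δt_y=2.0000
    y: enter (3,3) at t=0.4800
    x: enter (4,3) at t=0.7506
    x: enter (5,3) at t=1.9053
    y: enter (5,2) at t=2.4800
    x: enter (6,2) at t=3.0600
    x: enter (7,2) at t=4.2147
    y: enter (7,1) at t=4.4800 ← occupied
  → r_4 = 4.4800

ranges = [1.5200, 2.4329, 2.3190, 4.4800]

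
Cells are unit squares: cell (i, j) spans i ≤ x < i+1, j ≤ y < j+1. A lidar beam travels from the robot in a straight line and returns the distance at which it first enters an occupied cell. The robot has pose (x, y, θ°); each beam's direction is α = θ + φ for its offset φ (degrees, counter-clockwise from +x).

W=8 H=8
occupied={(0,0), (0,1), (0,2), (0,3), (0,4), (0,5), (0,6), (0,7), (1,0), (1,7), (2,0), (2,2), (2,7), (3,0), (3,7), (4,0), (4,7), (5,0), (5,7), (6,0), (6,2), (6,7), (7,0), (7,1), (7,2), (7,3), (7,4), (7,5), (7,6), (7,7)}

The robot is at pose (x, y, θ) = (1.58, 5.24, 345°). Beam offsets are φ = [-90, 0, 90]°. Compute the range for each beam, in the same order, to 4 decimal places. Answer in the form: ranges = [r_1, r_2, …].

beam 1: φ=-90°, α=255°
  cosα=-0.2588 sinα=-0.9659 | (1,5) | tMaxX 2.2409 tMaxY 0.2485 | tΔX 3.8637 tΔY 1.0353
    t=0.2485 [y] (1,4)
    t=1.2837 [y] (1,3)
    t=2.2409 [x] (0,3) — stop
  → r_1 = 2.2409
beam 2: φ=0°, α=345°
  cosα=0.9659 sinα=-0.2588 | (1,5) | tMaxX 0.4348 tMaxY 0.9273 | tΔX 1.0353 tΔY 3.8637
    t=0.4348 [x] (2,5)
    t=0.9273 [y] (2,4)
    t=1.4701 [x] (3,4)
    t=2.5054 [x] (4,4)
    t=3.5406 [x] (5,4)
    t=4.5759 [x] (6,4)
    t=4.7910 [y] (6,3)
    t=5.6112 [x] (7,3) — stop
  → r_2 = 5.6112
beam 3: φ=90°, α=75°
  cosα=0.2588 sinα=0.9659 | (1,5) | tMaxX 1.6228 tMaxY 0.7868 | tΔX 3.8637 tΔY 1.0353
    t=0.7868 [y] (1,6)
    t=1.6228 [x] (2,6)
    t=1.8221 [y] (2,7) — stop
  → r_3 = 1.8221

ranges = [2.2409, 5.6112, 1.8221]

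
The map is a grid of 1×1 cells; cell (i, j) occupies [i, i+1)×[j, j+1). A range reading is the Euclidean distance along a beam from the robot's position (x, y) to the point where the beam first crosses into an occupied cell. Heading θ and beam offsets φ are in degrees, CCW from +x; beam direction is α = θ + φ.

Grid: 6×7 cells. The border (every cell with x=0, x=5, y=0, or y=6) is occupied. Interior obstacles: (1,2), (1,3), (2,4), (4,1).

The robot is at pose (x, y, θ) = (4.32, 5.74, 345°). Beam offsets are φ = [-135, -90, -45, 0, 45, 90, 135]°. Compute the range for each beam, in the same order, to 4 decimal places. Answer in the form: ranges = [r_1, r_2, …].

ranges = [1.5242, 4.9072, 1.3600, 0.7040, 0.5200, 0.2692, 0.3002]

beam 1: φ=-135°, α=210°
  cosα=-0.8660 sinα=-0.5000 | (4,5) | tMaxX 0.3695 tMaxY 1.4800 | tΔX 1.1547 tΔY 2.0000
    t=0.3695 [x] (3,5)
    t=1.4800 [y] (3,4)
    t=1.5242 [x] (2,4) — stop
  → r_1 = 1.5242
beam 2: φ=-90°, α=255°
  cosα=-0.2588 sinα=-0.9659 | (4,5) | tMaxX 1.2364 tMaxY 0.7661 | tΔX 3.8637 tΔY 1.0353
    t=0.7661 [y] (4,4)
    t=1.2364 [x] (3,4)
    t=1.8014 [y] (3,3)
    t=2.8367 [y] (3,2)
    t=3.8719 [y] (3,1)
    t=4.9072 [y] (3,0) — stop
  → r_2 = 4.9072
beam 3: φ=-45°, α=300°
  cosα=0.5000 sinα=-0.8660 | (4,5) | tMaxX 1.3600 tMaxY 0.8545 | tΔX 2.0000 tΔY 1.1547
    t=0.8545 [y] (4,4)
    t=1.3600 [x] (5,4) — stop
  → r_3 = 1.3600
beam 4: φ=0°, α=345°
  cosα=0.9659 sinα=-0.2588 | (4,5) | tMaxX 0.7040 tMaxY 2.8591 | tΔX 1.0353 tΔY 3.8637
    t=0.7040 [x] (5,5) — stop
  → r_4 = 0.7040
beam 5: φ=45°, α=30°
  cosα=0.8660 sinα=0.5000 | (4,5) | tMaxX 0.7852 tMaxY 0.5200 | tΔX 1.1547 tΔY 2.0000
    t=0.5200 [y] (4,6) — stop
  → r_5 = 0.5200
beam 6: φ=90°, α=75°
  cosα=0.2588 sinα=0.9659 | (4,5) | tMaxX 2.6273 tMaxY 0.2692 | tΔX 3.8637 tΔY 1.0353
    t=0.2692 [y] (4,6) — stop
  → r_6 = 0.2692
beam 7: φ=135°, α=120°
  cosα=-0.5000 sinα=0.8660 | (4,5) | tMaxX 0.6400 tMaxY 0.3002 | tΔX 2.0000 tΔY 1.1547
    t=0.3002 [y] (4,6) — stop
  → r_7 = 0.3002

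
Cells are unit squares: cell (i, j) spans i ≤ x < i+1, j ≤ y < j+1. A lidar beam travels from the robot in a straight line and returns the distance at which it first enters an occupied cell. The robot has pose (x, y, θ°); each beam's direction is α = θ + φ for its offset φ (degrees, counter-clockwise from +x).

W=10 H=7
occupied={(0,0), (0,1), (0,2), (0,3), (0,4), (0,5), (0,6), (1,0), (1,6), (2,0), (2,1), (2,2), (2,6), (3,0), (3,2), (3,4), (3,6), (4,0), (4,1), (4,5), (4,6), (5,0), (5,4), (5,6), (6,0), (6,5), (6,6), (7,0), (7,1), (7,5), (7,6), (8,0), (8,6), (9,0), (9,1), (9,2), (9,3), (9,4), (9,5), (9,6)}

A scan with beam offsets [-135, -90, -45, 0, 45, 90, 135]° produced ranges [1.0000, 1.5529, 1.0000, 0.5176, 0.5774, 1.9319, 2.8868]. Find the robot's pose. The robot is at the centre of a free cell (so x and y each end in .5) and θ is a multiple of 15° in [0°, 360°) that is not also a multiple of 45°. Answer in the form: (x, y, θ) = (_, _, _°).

(x, y, θ) = (8.5, 2.5, 345°)

Candidates: 30 free-cell centres × 16 headings = 480 poses. Raycast each; keep the one whose scan matches to 4 dp.
  (4.5, 2.5, 15°): beam 1 = 0.5774 ≠ 1.0000 ✗
  (8.5, 1.5, 240°): beam 1 = 3.6235 ≠ 1.0000 ✗
  (6.5, 1.5, 15°): beam 1 = 0.5774 ≠ 1.0000 ✗
  …
  (8.5, 2.5, 345°): r_1=1.0000, r_2=1.5529, r_3=1.0000, r_4=0.5176, r_5=0.5774, r_6=1.9319, r_7=2.8868 — all match ✓
No second candidate reproduces the full scan.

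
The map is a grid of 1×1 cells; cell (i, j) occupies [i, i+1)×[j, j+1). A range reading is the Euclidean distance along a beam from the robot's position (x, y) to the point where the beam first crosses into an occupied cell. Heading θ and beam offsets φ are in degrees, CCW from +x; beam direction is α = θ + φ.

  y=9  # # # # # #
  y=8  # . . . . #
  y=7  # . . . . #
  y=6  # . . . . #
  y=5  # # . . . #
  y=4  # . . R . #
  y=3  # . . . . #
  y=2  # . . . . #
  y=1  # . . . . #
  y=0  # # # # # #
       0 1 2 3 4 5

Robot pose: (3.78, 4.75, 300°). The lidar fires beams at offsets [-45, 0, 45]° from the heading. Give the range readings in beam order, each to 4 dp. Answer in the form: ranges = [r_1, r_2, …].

ranges = [3.8823, 2.4400, 1.2630]

beam 1: φ=-45°, α=255°
  cosα=-0.2588 sinα=-0.9659 | (3,4) | tMaxX 3.0137 tMaxY 0.7765 | tΔX 3.8637 tΔY 1.0353
    t=0.7765 [y] (3,3)
    t=1.8117 [y] (3,2)
    t=2.8470 [y] (3,1)
    t=3.0137 [x] (2,1)
    t=3.8823 [y] (2,0) — stop
  → r_1 = 3.8823
beam 2: φ=0°, α=300°
  cosα=0.5000 sinα=-0.8660 | (3,4) | tMaxX 0.4400 tMaxY 0.8660 | tΔX 2.0000 tΔY 1.1547
    t=0.4400 [x] (4,4)
    t=0.8660 [y] (4,3)
    t=2.0207 [y] (4,2)
    t=2.4400 [x] (5,2) — stop
  → r_2 = 2.4400
beam 3: φ=45°, α=345°
  cosα=0.9659 sinα=-0.2588 | (3,4) | tMaxX 0.2278 tMaxY 2.8978 | tΔX 1.0353 tΔY 3.8637
    t=0.2278 [x] (4,4)
    t=1.2630 [x] (5,4) — stop
  → r_3 = 1.2630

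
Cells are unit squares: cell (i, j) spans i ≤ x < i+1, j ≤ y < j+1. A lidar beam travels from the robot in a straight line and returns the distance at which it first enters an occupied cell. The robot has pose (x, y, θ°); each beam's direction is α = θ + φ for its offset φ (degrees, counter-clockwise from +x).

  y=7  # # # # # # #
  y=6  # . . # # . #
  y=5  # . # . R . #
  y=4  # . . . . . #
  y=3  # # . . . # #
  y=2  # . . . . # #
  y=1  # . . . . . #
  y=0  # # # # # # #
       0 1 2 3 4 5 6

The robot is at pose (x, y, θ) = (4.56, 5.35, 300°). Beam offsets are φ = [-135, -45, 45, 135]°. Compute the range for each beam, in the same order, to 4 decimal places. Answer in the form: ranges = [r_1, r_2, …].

beam 1: φ=-135°, α=165°
  cosα=-0.9659 sinα=0.2588 | (4,5) | tMaxX 0.5798 tMaxY 2.5114 | tΔX 1.0353 tΔY 3.8637
    t=0.5798 [x] (3,5)
    t=1.6150 [x] (2,5) — stop
  → r_1 = 1.6150
beam 2: φ=-45°, α=255°
  cosα=-0.2588 sinα=-0.9659 | (4,5) | tMaxX 2.1637 tMaxY 0.3623 | tΔX 3.8637 tΔY 1.0353
    t=0.3623 [y] (4,4)
    t=1.3976 [y] (4,3)
    t=2.1637 [x] (3,3)
    t=2.4329 [y] (3,2)
    t=3.4682 [y] (3,1)
    t=4.5035 [y] (3,0) — stop
  → r_2 = 4.5035
beam 3: φ=45°, α=345°
  cosα=0.9659 sinα=-0.2588 | (4,5) | tMaxX 0.4555 tMaxY 1.3523 | tΔX 1.0353 tΔY 3.8637
    t=0.4555 [x] (5,5)
    t=1.3523 [y] (5,4)
    t=1.4908 [x] (6,4) — stop
  → r_3 = 1.4908
beam 4: φ=135°, α=75°
  cosα=0.2588 sinα=0.9659 | (4,5) | tMaxX 1.7000 tMaxY 0.6729 | tΔX 3.8637 tΔY 1.0353
    t=0.6729 [y] (4,6) — stop
  → r_4 = 0.6729

ranges = [1.6150, 4.5035, 1.4908, 0.6729]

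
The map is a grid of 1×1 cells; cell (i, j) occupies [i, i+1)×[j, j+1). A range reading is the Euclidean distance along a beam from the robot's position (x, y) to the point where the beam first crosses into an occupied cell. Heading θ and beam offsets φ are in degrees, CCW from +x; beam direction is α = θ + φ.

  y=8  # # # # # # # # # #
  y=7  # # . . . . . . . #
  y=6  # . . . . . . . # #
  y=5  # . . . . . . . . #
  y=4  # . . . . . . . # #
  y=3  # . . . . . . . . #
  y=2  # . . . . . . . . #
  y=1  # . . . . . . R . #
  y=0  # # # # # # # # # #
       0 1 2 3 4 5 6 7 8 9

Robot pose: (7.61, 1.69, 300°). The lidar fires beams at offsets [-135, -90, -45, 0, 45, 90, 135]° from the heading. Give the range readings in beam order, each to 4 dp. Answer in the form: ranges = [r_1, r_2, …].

ranges = [6.8432, 1.3800, 0.7143, 0.7967, 1.4390, 1.6050, 2.3915]

beam 1: φ=-135°, α=165°
  cosα=-0.9659 sinα=0.2588 | (7,1) | tMaxX 0.6315 tMaxY 1.1977 | tΔX 1.0353 tΔY 3.8637
    t=0.6315 [x] (6,1)
    t=1.1977 [y] (6,2)
    t=1.6668 [x] (5,2)
    t=2.7021 [x] (4,2)
    t=3.7373 [x] (3,2)
    t=4.7726 [x] (2,2)
    t=5.0615 [y] (2,3)
    t=5.8079 [x] (1,3)
    t=6.8432 [x] (0,3) — stop
  → r_1 = 6.8432
beam 2: φ=-90°, α=210°
  cosα=-0.8660 sinα=-0.5000 | (7,1) | tMaxX 0.7044 tMaxY 1.3800 | tΔX 1.1547 tΔY 2.0000
    t=0.7044 [x] (6,1)
    t=1.3800 [y] (6,0) — stop
  → r_2 = 1.3800
beam 3: φ=-45°, α=255°
  cosα=-0.2588 sinα=-0.9659 | (7,1) | tMaxX 2.3569 tMaxY 0.7143 | tΔX 3.8637 tΔY 1.0353
    t=0.7143 [y] (7,0) — stop
  → r_3 = 0.7143
beam 4: φ=0°, α=300°
  cosα=0.5000 sinα=-0.8660 | (7,1) | tMaxX 0.7800 tMaxY 0.7967 | tΔX 2.0000 tΔY 1.1547
    t=0.7800 [x] (8,1)
    t=0.7967 [y] (8,0) — stop
  → r_4 = 0.7967
beam 5: φ=45°, α=345°
  cosα=0.9659 sinα=-0.2588 | (7,1) | tMaxX 0.4038 tMaxY 2.6660 | tΔX 1.0353 tΔY 3.8637
    t=0.4038 [x] (8,1)
    t=1.4390 [x] (9,1) — stop
  → r_5 = 1.4390
beam 6: φ=90°, α=30°
  cosα=0.8660 sinα=0.5000 | (7,1) | tMaxX 0.4503 tMaxY 0.6200 | tΔX 1.1547 tΔY 2.0000
    t=0.4503 [x] (8,1)
    t=0.6200 [y] (8,2)
    t=1.6050 [x] (9,2) — stop
  → r_6 = 1.6050
beam 7: φ=135°, α=75°
  cosα=0.2588 sinα=0.9659 | (7,1) | tMaxX 1.5068 tMaxY 0.3209 | tΔX 3.8637 tΔY 1.0353
    t=0.3209 [y] (7,2)
    t=1.3562 [y] (7,3)
    t=1.5068 [x] (8,3)
    t=2.3915 [y] (8,4) — stop
  → r_7 = 2.3915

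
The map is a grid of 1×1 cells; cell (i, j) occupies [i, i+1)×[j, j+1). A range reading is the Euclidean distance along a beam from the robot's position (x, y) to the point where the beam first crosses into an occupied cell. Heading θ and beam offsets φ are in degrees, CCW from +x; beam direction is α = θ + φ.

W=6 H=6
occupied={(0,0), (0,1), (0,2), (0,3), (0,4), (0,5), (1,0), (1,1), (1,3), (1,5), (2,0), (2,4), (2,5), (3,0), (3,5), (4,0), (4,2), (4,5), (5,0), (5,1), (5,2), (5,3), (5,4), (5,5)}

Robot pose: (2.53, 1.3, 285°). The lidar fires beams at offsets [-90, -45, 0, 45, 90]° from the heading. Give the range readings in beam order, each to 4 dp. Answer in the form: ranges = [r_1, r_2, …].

ranges = [0.5487, 0.3464, 0.3106, 0.6000, 2.5571]

beam 1: φ=-90°, α=195°
  direction (-0.9659, -0.2588); cell (2,1); t to first gridline: x 0.5487, y 1.1591 (then +1.0353 / +3.8637)
    (1,1) via x @ 0.5487  # hit
  → r_1 = 0.5487
beam 2: φ=-45°, α=240°
  direction (-0.5000, -0.8660); cell (2,1); t to first gridline: x 1.0600, y 0.3464 (then +2.0000 / +1.1547)
    (2,0) via y @ 0.3464  # hit
  → r_2 = 0.3464
beam 3: φ=0°, α=285°
  direction (0.2588, -0.9659); cell (2,1); t to first gridline: x 1.8159, y 0.3106 (then +3.8637 / +1.0353)
    (2,0) via y @ 0.3106  # hit
  → r_3 = 0.3106
beam 4: φ=45°, α=330°
  direction (0.8660, -0.5000); cell (2,1); t to first gridline: x 0.5427, y 0.6000 (then +1.1547 / +2.0000)
    (3,1) via x @ 0.5427
    (3,0) via y @ 0.6000  # hit
  → r_4 = 0.6000
beam 5: φ=90°, α=15°
  direction (0.9659, 0.2588); cell (2,1); t to first gridline: x 0.4866, y 2.7046 (then +1.0353 / +3.8637)
    (3,1) via x @ 0.4866
    (4,1) via x @ 1.5219
    (5,1) via x @ 2.5571  # hit
  → r_5 = 2.5571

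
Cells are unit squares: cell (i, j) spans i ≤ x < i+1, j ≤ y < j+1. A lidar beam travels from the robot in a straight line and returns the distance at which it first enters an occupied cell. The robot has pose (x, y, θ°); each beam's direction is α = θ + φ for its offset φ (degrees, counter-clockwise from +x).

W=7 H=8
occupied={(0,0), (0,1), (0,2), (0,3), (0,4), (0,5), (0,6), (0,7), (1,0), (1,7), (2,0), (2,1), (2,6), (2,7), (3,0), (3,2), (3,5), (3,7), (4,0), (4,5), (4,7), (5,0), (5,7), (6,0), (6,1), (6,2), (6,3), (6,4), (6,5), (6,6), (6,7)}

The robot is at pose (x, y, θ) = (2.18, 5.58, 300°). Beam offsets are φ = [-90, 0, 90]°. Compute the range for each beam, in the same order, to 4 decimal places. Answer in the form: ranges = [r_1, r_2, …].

beam 1: φ=-90°, α=210°
  dir = (cos 210°, sin 210°) = (-0.8660, -0.5000); from cell (2,5)
  next x-line at t=0.2078, next y-line at t=1.1600; Δt_x=1.1547, Δt_y=2.0000
    x: enter (1,5) at t=0.2078
    y: enter (1,4) at t=1.1600
    x: enter (0,4) at t=1.3625 ← occupied
  → r_1 = 1.3625
beam 2: φ=0°, α=300°
  dir = (cos 300°, sin 300°) = (0.5000, -0.8660); from cell (2,5)
  next x-line at t=1.6400, next y-line at t=0.6697; Δt_x=2.0000, Δt_y=1.1547
    y: enter (2,4) at t=0.6697
    x: enter (3,4) at t=1.6400
    y: enter (3,3) at t=1.8244
    y: enter (3,2) at t=2.9791 ← occupied
  → r_2 = 2.9791
beam 3: φ=90°, α=30°
  dir = (cos 30°, sin 30°) = (0.8660, 0.5000); from cell (2,5)
  next x-line at t=0.9469, next y-line at t=0.8400; Δt_x=1.1547, Δt_y=2.0000
    y: enter (2,6) at t=0.8400 ← occupied
  → r_3 = 0.8400

ranges = [1.3625, 2.9791, 0.8400]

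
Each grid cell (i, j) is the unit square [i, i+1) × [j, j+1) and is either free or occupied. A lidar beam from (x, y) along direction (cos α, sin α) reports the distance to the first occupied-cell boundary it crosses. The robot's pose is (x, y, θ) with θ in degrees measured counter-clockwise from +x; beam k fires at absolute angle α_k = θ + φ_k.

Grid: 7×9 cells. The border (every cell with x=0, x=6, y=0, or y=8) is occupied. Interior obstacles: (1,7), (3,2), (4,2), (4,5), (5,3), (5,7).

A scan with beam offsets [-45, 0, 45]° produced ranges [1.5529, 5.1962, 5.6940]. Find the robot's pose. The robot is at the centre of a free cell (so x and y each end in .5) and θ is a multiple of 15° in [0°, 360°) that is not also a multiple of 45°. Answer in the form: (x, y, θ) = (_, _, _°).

(x, y, θ) = (1.5, 2.5, 30°)

Candidates: 29 free-cell centres × 16 headings = 464 poses. Raycast each; keep the one whose scan matches to 4 dp.
  (3.5, 1.5, 30°): beam 1 = 1.9319 ≠ 1.5529 ✗
  (2.5, 6.5, 120°): beam 2 = 1.0000 ≠ 5.1962 ✗
  (2.5, 5.5, 255°): beam 1 = 1.7321 ≠ 1.5529 ✗
  …
  (1.5, 2.5, 30°): r_1=1.5529, r_2=5.1962, r_3=5.6940 — all match ✓
Only this pose fits every beam.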